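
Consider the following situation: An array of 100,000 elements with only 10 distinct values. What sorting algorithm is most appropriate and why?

Best choice: 3-way quicksort or Counting sort
Reason: 3-way (Dutch national flag) partitioning groups every copy of the pivot together, so with only d=10 distinct keys quicksort finishes in O(n log d) expected time, which is effectively linear; counting sort runs in O(n + k) where k is the size of the key range (not the number of distinct values), so it is linear when the 10 values are integers drawn from a small known range


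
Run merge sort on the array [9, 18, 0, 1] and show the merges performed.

Divide and conquer:
  Merge [9] + [18] -> [9, 18]
  Merge [0] + [1] -> [0, 1]
  Merge [9, 18] + [0, 1] -> [0, 1, 9, 18]


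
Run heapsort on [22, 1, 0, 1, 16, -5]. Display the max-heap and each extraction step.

Build heap: [22, 16, 0, 1, 1, -5]
Extract 22: [16, 1, 0, -5, 1, 22]
Extract 16: [1, 1, 0, -5, 16, 22]
Extract 1: [1, -5, 0, 1, 16, 22]
Extract 1: [0, -5, 1, 1, 16, 22]
Extract 0: [-5, 0, 1, 1, 16, 22]


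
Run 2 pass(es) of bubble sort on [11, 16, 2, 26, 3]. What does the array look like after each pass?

After pass 1: [11, 2, 16, 3, 26] (2 swaps)
After pass 2: [2, 11, 3, 16, 26] (2 swaps)
Total swaps: 4


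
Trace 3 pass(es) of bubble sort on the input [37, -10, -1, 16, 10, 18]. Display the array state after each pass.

After pass 1: [-10, -1, 16, 10, 18, 37] (5 swaps)
After pass 2: [-10, -1, 10, 16, 18, 37] (1 swaps)
After pass 3: [-10, -1, 10, 16, 18, 37] (0 swaps)
Total swaps: 6


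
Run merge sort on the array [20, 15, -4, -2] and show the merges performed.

Divide and conquer:
  Merge [20] + [15] -> [15, 20]
  Merge [-4] + [-2] -> [-4, -2]
  Merge [15, 20] + [-4, -2] -> [-4, -2, 15, 20]


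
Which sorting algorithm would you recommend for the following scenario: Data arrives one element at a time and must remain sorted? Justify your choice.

Best choice: Insertion sort
Reason: Insertion sort naturally handles online/streaming input by inserting each new element into sorted position


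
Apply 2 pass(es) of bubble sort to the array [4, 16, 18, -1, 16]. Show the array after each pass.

After pass 1: [4, 16, -1, 16, 18] (2 swaps)
After pass 2: [4, -1, 16, 16, 18] (1 swaps)
Total swaps: 3


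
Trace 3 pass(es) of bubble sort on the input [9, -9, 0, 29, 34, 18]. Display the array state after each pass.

After pass 1: [-9, 0, 9, 29, 18, 34] (3 swaps)
After pass 2: [-9, 0, 9, 18, 29, 34] (1 swaps)
After pass 3: [-9, 0, 9, 18, 29, 34] (0 swaps)
Total swaps: 4


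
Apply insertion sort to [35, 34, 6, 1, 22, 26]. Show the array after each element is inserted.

First element 35 is already 'sorted'
Insert 34: shifted 1 elements -> [34, 35, 6, 1, 22, 26]
Insert 6: shifted 2 elements -> [6, 34, 35, 1, 22, 26]
Insert 1: shifted 3 elements -> [1, 6, 34, 35, 22, 26]
Insert 22: shifted 2 elements -> [1, 6, 22, 34, 35, 26]
Insert 26: shifted 2 elements -> [1, 6, 22, 26, 34, 35]


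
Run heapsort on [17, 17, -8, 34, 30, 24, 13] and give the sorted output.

Build heap: [34, 30, 24, 17, 17, -8, 13]
Extract 34: [30, 17, 24, 13, 17, -8, 34]
Extract 30: [24, 17, -8, 13, 17, 30, 34]
Extract 24: [17, 17, -8, 13, 24, 30, 34]
Extract 17: [17, 13, -8, 17, 24, 30, 34]
Extract 17: [13, -8, 17, 17, 24, 30, 34]
Extract 13: [-8, 13, 17, 17, 24, 30, 34]


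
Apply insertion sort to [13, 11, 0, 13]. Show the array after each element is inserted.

First element 13 is already 'sorted'
Insert 11: shifted 1 elements -> [11, 13, 0, 13]
Insert 0: shifted 2 elements -> [0, 11, 13, 13]
Insert 13: shifted 0 elements -> [0, 11, 13, 13]


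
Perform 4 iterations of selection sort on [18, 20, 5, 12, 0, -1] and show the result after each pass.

Pass 1: Select minimum -1 at index 5, swap -> [-1, 20, 5, 12, 0, 18]
Pass 2: Select minimum 0 at index 4, swap -> [-1, 0, 5, 12, 20, 18]
Pass 3: Select minimum 5 at index 2, swap -> [-1, 0, 5, 12, 20, 18]
Pass 4: Select minimum 12 at index 3, swap -> [-1, 0, 5, 12, 20, 18]


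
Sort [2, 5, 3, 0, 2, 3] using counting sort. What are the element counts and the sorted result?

Count array: [1, 0, 2, 2, 0, 1]
(count[i] = number of elements equal to i)
Cumulative count: [1, 1, 3, 5, 5, 6]
Sorted: [0, 2, 2, 3, 3, 5]


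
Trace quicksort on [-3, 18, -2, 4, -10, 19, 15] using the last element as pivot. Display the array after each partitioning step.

Partition 1: pivot=15 at index 4 -> [-3, -2, 4, -10, 15, 19, 18]
Partition 2: pivot=-10 at index 0 -> [-10, -2, 4, -3, 15, 19, 18]
Partition 3: pivot=-3 at index 1 -> [-10, -3, 4, -2, 15, 19, 18]
Partition 4: pivot=-2 at index 2 -> [-10, -3, -2, 4, 15, 19, 18]
Partition 5: pivot=18 at index 5 -> [-10, -3, -2, 4, 15, 18, 19]


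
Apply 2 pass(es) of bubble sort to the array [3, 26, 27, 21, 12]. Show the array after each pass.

After pass 1: [3, 26, 21, 12, 27] (2 swaps)
After pass 2: [3, 21, 12, 26, 27] (2 swaps)
Total swaps: 4


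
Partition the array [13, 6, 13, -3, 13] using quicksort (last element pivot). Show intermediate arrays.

Partition 1: pivot=13 at index 4 -> [13, 6, 13, -3, 13]
Partition 2: pivot=-3 at index 0 -> [-3, 6, 13, 13, 13]
Partition 3: pivot=13 at index 3 -> [-3, 6, 13, 13, 13]
Partition 4: pivot=13 at index 2 -> [-3, 6, 13, 13, 13]


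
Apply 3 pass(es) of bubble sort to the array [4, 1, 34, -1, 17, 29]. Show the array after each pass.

After pass 1: [1, 4, -1, 17, 29, 34] (4 swaps)
After pass 2: [1, -1, 4, 17, 29, 34] (1 swaps)
After pass 3: [-1, 1, 4, 17, 29, 34] (1 swaps)
Total swaps: 6


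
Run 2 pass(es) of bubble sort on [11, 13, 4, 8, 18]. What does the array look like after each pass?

After pass 1: [11, 4, 8, 13, 18] (2 swaps)
After pass 2: [4, 8, 11, 13, 18] (2 swaps)
Total swaps: 4


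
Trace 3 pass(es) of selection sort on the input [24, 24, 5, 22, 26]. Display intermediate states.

Pass 1: Select minimum 5 at index 2, swap -> [5, 24, 24, 22, 26]
Pass 2: Select minimum 22 at index 3, swap -> [5, 22, 24, 24, 26]
Pass 3: Select minimum 24 at index 2, swap -> [5, 22, 24, 24, 26]


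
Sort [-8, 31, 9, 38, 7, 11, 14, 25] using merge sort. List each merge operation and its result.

Divide and conquer:
  Merge [-8] + [31] -> [-8, 31]
  Merge [9] + [38] -> [9, 38]
  Merge [-8, 31] + [9, 38] -> [-8, 9, 31, 38]
  Merge [7] + [11] -> [7, 11]
  Merge [14] + [25] -> [14, 25]
  Merge [7, 11] + [14, 25] -> [7, 11, 14, 25]
  Merge [-8, 9, 31, 38] + [7, 11, 14, 25] -> [-8, 7, 9, 11, 14, 25, 31, 38]


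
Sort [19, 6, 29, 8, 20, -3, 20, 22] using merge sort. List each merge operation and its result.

Divide and conquer:
  Merge [19] + [6] -> [6, 19]
  Merge [29] + [8] -> [8, 29]
  Merge [6, 19] + [8, 29] -> [6, 8, 19, 29]
  Merge [20] + [-3] -> [-3, 20]
  Merge [20] + [22] -> [20, 22]
  Merge [-3, 20] + [20, 22] -> [-3, 20, 20, 22]
  Merge [6, 8, 19, 29] + [-3, 20, 20, 22] -> [-3, 6, 8, 19, 20, 20, 22, 29]


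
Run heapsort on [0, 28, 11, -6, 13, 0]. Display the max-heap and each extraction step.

Build heap: [28, 13, 11, -6, 0, 0]
Extract 28: [13, 0, 11, -6, 0, 28]
Extract 13: [11, 0, 0, -6, 13, 28]
Extract 11: [0, -6, 0, 11, 13, 28]
Extract 0: [0, -6, 0, 11, 13, 28]
Extract 0: [-6, 0, 0, 11, 13, 28]


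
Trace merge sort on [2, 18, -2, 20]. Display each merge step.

Divide and conquer:
  Merge [2] + [18] -> [2, 18]
  Merge [-2] + [20] -> [-2, 20]
  Merge [2, 18] + [-2, 20] -> [-2, 2, 18, 20]


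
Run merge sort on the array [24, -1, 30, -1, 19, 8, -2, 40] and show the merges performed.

Divide and conquer:
  Merge [24] + [-1] -> [-1, 24]
  Merge [30] + [-1] -> [-1, 30]
  Merge [-1, 24] + [-1, 30] -> [-1, -1, 24, 30]
  Merge [19] + [8] -> [8, 19]
  Merge [-2] + [40] -> [-2, 40]
  Merge [8, 19] + [-2, 40] -> [-2, 8, 19, 40]
  Merge [-1, -1, 24, 30] + [-2, 8, 19, 40] -> [-2, -1, -1, 8, 19, 24, 30, 40]


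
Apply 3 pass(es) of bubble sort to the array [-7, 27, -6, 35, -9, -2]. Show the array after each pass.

After pass 1: [-7, -6, 27, -9, -2, 35] (3 swaps)
After pass 2: [-7, -6, -9, -2, 27, 35] (2 swaps)
After pass 3: [-7, -9, -6, -2, 27, 35] (1 swaps)
Total swaps: 6


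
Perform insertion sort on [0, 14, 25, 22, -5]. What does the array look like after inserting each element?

First element 0 is already 'sorted'
Insert 14: shifted 0 elements -> [0, 14, 25, 22, -5]
Insert 25: shifted 0 elements -> [0, 14, 25, 22, -5]
Insert 22: shifted 1 elements -> [0, 14, 22, 25, -5]
Insert -5: shifted 4 elements -> [-5, 0, 14, 22, 25]


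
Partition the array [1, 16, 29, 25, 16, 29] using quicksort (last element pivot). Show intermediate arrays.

Partition 1: pivot=29 at index 5 -> [1, 16, 29, 25, 16, 29]
Partition 2: pivot=16 at index 2 -> [1, 16, 16, 25, 29, 29]
Partition 3: pivot=16 at index 1 -> [1, 16, 16, 25, 29, 29]
Partition 4: pivot=29 at index 4 -> [1, 16, 16, 25, 29, 29]


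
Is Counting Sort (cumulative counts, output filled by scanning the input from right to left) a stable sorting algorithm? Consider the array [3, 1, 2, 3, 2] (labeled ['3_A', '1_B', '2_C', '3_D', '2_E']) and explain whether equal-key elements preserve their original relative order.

Trace Counting Sort on the labeled array (the key is the number; the letter only tracks identity):
  Counts for values 0..3: [0, 1, 2, 2]
  Cumulative counts: [0, 1, 3, 5]
  Scan right to left: place 2_E at output index 2
  Scan right to left: place 3_D at output index 4
  Scan right to left: place 2_C at output index 1
  Scan right to left: place 1_B at output index 0
  Scan right to left: place 3_A at output index 3
  Output: [1_B, 2_C, 2_E, 3_A, 3_D]
Equal keys:
  value 2: originally 2_C, 2_E; after sorting 2_C, 2_E -> order preserved
  value 3: originally 3_A, 3_D; after sorting 3_A, 3_D -> order preserved
All equal keys kept their original relative order. Counting Sort is stable: scanning the input right to left with decreasing cumulative counts places later duplicates at later output positions.
Answer: Stable


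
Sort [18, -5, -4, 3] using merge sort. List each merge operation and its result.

Divide and conquer:
  Merge [18] + [-5] -> [-5, 18]
  Merge [-4] + [3] -> [-4, 3]
  Merge [-5, 18] + [-4, 3] -> [-5, -4, 3, 18]


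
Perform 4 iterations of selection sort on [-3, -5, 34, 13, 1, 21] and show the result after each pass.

Pass 1: Select minimum -5 at index 1, swap -> [-5, -3, 34, 13, 1, 21]
Pass 2: Select minimum -3 at index 1, swap -> [-5, -3, 34, 13, 1, 21]
Pass 3: Select minimum 1 at index 4, swap -> [-5, -3, 1, 13, 34, 21]
Pass 4: Select minimum 13 at index 3, swap -> [-5, -3, 1, 13, 34, 21]


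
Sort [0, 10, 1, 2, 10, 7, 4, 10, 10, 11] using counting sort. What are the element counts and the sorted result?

Count array: [1, 1, 1, 0, 1, 0, 0, 1, 0, 0, 4, 1]
(count[i] = number of elements equal to i)
Cumulative count: [1, 2, 3, 3, 4, 4, 4, 5, 5, 5, 9, 10]
Sorted: [0, 1, 2, 4, 7, 10, 10, 10, 10, 11]


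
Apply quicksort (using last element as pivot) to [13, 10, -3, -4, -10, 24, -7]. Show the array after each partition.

Partition 1: pivot=-7 at index 1 -> [-10, -7, -3, -4, 13, 24, 10]
Partition 2: pivot=10 at index 4 -> [-10, -7, -3, -4, 10, 24, 13]
Partition 3: pivot=-4 at index 2 -> [-10, -7, -4, -3, 10, 24, 13]
Partition 4: pivot=13 at index 5 -> [-10, -7, -4, -3, 10, 13, 24]


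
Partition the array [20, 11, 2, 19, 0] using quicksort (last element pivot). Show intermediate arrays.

Partition 1: pivot=0 at index 0 -> [0, 11, 2, 19, 20]
Partition 2: pivot=20 at index 4 -> [0, 11, 2, 19, 20]
Partition 3: pivot=19 at index 3 -> [0, 11, 2, 19, 20]
Partition 4: pivot=2 at index 1 -> [0, 2, 11, 19, 20]


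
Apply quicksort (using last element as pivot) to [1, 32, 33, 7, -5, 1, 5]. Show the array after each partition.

Partition 1: pivot=5 at index 3 -> [1, -5, 1, 5, 32, 33, 7]
Partition 2: pivot=1 at index 2 -> [1, -5, 1, 5, 32, 33, 7]
Partition 3: pivot=-5 at index 0 -> [-5, 1, 1, 5, 32, 33, 7]
Partition 4: pivot=7 at index 4 -> [-5, 1, 1, 5, 7, 33, 32]
Partition 5: pivot=32 at index 5 -> [-5, 1, 1, 5, 7, 32, 33]


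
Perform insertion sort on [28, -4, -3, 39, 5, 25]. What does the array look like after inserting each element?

First element 28 is already 'sorted'
Insert -4: shifted 1 elements -> [-4, 28, -3, 39, 5, 25]
Insert -3: shifted 1 elements -> [-4, -3, 28, 39, 5, 25]
Insert 39: shifted 0 elements -> [-4, -3, 28, 39, 5, 25]
Insert 5: shifted 2 elements -> [-4, -3, 5, 28, 39, 25]
Insert 25: shifted 2 elements -> [-4, -3, 5, 25, 28, 39]


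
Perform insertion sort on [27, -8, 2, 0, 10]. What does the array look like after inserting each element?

First element 27 is already 'sorted'
Insert -8: shifted 1 elements -> [-8, 27, 2, 0, 10]
Insert 2: shifted 1 elements -> [-8, 2, 27, 0, 10]
Insert 0: shifted 2 elements -> [-8, 0, 2, 27, 10]
Insert 10: shifted 1 elements -> [-8, 0, 2, 10, 27]


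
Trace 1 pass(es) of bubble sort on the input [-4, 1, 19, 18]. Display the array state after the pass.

After pass 1: [-4, 1, 18, 19] (1 swaps)
Total swaps: 1


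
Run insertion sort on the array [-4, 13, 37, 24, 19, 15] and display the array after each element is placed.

First element -4 is already 'sorted'
Insert 13: shifted 0 elements -> [-4, 13, 37, 24, 19, 15]
Insert 37: shifted 0 elements -> [-4, 13, 37, 24, 19, 15]
Insert 24: shifted 1 elements -> [-4, 13, 24, 37, 19, 15]
Insert 19: shifted 2 elements -> [-4, 13, 19, 24, 37, 15]
Insert 15: shifted 3 elements -> [-4, 13, 15, 19, 24, 37]


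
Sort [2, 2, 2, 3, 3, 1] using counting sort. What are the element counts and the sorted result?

Count array: [0, 1, 3, 2]
(count[i] = number of elements equal to i)
Cumulative count: [0, 1, 4, 6]
Sorted: [1, 2, 2, 2, 3, 3]


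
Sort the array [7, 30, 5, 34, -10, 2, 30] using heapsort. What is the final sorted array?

Build heap: [34, 30, 30, 7, -10, 2, 5]
Extract 34: [30, 7, 30, 5, -10, 2, 34]
Extract 30: [30, 7, 2, 5, -10, 30, 34]
Extract 30: [7, 5, 2, -10, 30, 30, 34]
Extract 7: [5, -10, 2, 7, 30, 30, 34]
Extract 5: [2, -10, 5, 7, 30, 30, 34]
Extract 2: [-10, 2, 5, 7, 30, 30, 34]


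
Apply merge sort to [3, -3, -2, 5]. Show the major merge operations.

Divide and conquer:
  Merge [3] + [-3] -> [-3, 3]
  Merge [-2] + [5] -> [-2, 5]
  Merge [-3, 3] + [-2, 5] -> [-3, -2, 3, 5]


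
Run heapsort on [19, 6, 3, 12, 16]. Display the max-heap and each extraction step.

Build heap: [19, 16, 3, 12, 6]
Extract 19: [16, 12, 3, 6, 19]
Extract 16: [12, 6, 3, 16, 19]
Extract 12: [6, 3, 12, 16, 19]
Extract 6: [3, 6, 12, 16, 19]


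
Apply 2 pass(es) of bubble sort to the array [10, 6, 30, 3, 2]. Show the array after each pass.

After pass 1: [6, 10, 3, 2, 30] (3 swaps)
After pass 2: [6, 3, 2, 10, 30] (2 swaps)
Total swaps: 5


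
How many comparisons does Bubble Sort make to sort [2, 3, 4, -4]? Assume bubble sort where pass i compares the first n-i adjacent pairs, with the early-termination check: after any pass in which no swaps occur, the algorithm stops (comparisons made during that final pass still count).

Pass 1: compare adjacent pairs (0,1)..(2,3) = 3 comparison(s), 1 swap(s) -> [2, 3, -4, 4]
Pass 2: compare adjacent pairs (0,1)..(1,2) = 2 comparison(s), 1 swap(s) -> [2, -4, 3, 4]
Pass 3: compare adjacent pairs (0,1)..(0,1) = 1 comparison(s), 1 swap(s) -> [-4, 2, 3, 4]
Every pass made at least one swap, so all n-1 passes run.
Total comparisons: 3 + 2 + 1 = 6


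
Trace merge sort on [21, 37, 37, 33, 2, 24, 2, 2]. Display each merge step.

Divide and conquer:
  Merge [21] + [37] -> [21, 37]
  Merge [37] + [33] -> [33, 37]
  Merge [21, 37] + [33, 37] -> [21, 33, 37, 37]
  Merge [2] + [24] -> [2, 24]
  Merge [2] + [2] -> [2, 2]
  Merge [2, 24] + [2, 2] -> [2, 2, 2, 24]
  Merge [21, 33, 37, 37] + [2, 2, 2, 24] -> [2, 2, 2, 21, 24, 33, 37, 37]


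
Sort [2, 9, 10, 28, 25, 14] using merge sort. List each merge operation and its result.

Divide and conquer:
  Merge [9] + [10] -> [9, 10]
  Merge [2] + [9, 10] -> [2, 9, 10]
  Merge [25] + [14] -> [14, 25]
  Merge [28] + [14, 25] -> [14, 25, 28]
  Merge [2, 9, 10] + [14, 25, 28] -> [2, 9, 10, 14, 25, 28]


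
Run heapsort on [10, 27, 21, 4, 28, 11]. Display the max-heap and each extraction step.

Build heap: [28, 27, 21, 4, 10, 11]
Extract 28: [27, 11, 21, 4, 10, 28]
Extract 27: [21, 11, 10, 4, 27, 28]
Extract 21: [11, 4, 10, 21, 27, 28]
Extract 11: [10, 4, 11, 21, 27, 28]
Extract 10: [4, 10, 11, 21, 27, 28]


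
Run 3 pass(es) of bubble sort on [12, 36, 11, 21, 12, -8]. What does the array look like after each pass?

After pass 1: [12, 11, 21, 12, -8, 36] (4 swaps)
After pass 2: [11, 12, 12, -8, 21, 36] (3 swaps)
After pass 3: [11, 12, -8, 12, 21, 36] (1 swaps)
Total swaps: 8


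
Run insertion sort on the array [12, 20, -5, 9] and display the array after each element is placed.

First element 12 is already 'sorted'
Insert 20: shifted 0 elements -> [12, 20, -5, 9]
Insert -5: shifted 2 elements -> [-5, 12, 20, 9]
Insert 9: shifted 2 elements -> [-5, 9, 12, 20]


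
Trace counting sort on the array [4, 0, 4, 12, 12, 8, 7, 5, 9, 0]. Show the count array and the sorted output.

Count array: [2, 0, 0, 0, 2, 1, 0, 1, 1, 1, 0, 0, 2]
(count[i] = number of elements equal to i)
Cumulative count: [2, 2, 2, 2, 4, 5, 5, 6, 7, 8, 8, 8, 10]
Sorted: [0, 0, 4, 4, 5, 7, 8, 9, 12, 12]


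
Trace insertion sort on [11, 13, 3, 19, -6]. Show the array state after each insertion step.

First element 11 is already 'sorted'
Insert 13: shifted 0 elements -> [11, 13, 3, 19, -6]
Insert 3: shifted 2 elements -> [3, 11, 13, 19, -6]
Insert 19: shifted 0 elements -> [3, 11, 13, 19, -6]
Insert -6: shifted 4 elements -> [-6, 3, 11, 13, 19]


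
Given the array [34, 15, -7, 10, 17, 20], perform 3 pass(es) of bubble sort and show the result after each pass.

After pass 1: [15, -7, 10, 17, 20, 34] (5 swaps)
After pass 2: [-7, 10, 15, 17, 20, 34] (2 swaps)
After pass 3: [-7, 10, 15, 17, 20, 34] (0 swaps)
Total swaps: 7


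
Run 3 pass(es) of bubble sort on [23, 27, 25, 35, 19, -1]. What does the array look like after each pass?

After pass 1: [23, 25, 27, 19, -1, 35] (3 swaps)
After pass 2: [23, 25, 19, -1, 27, 35] (2 swaps)
After pass 3: [23, 19, -1, 25, 27, 35] (2 swaps)
Total swaps: 7


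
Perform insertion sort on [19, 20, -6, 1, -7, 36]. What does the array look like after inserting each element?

First element 19 is already 'sorted'
Insert 20: shifted 0 elements -> [19, 20, -6, 1, -7, 36]
Insert -6: shifted 2 elements -> [-6, 19, 20, 1, -7, 36]
Insert 1: shifted 2 elements -> [-6, 1, 19, 20, -7, 36]
Insert -7: shifted 4 elements -> [-7, -6, 1, 19, 20, 36]
Insert 36: shifted 0 elements -> [-7, -6, 1, 19, 20, 36]


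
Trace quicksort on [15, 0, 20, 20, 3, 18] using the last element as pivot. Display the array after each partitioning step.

Partition 1: pivot=18 at index 3 -> [15, 0, 3, 18, 20, 20]
Partition 2: pivot=3 at index 1 -> [0, 3, 15, 18, 20, 20]
Partition 3: pivot=20 at index 5 -> [0, 3, 15, 18, 20, 20]


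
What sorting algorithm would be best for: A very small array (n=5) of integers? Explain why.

Best choice: Insertion sort
Reason: For tiny inputs the O(n^2) overhead is negligible and insertion sort has minimal constant factors


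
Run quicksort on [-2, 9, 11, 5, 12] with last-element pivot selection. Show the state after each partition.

Partition 1: pivot=12 at index 4 -> [-2, 9, 11, 5, 12]
Partition 2: pivot=5 at index 1 -> [-2, 5, 11, 9, 12]
Partition 3: pivot=9 at index 2 -> [-2, 5, 9, 11, 12]


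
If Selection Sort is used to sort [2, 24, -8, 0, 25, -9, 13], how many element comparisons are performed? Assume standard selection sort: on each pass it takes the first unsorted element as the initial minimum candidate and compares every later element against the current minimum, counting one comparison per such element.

Pass 1: scan indices 1..6 for the minimum = 6 comparison(s); min is -9, place at index 0 -> [-9, 24, -8, 0, 25, 2, 13]
Pass 2: scan indices 2..6 for the minimum = 5 comparison(s); min is -8, place at index 1 -> [-9, -8, 24, 0, 25, 2, 13]
Pass 3: scan indices 3..6 for the minimum = 4 comparison(s); min is 0, place at index 2 -> [-9, -8, 0, 24, 25, 2, 13]
Pass 4: scan indices 4..6 for the minimum = 3 comparison(s); min is 2, place at index 3 -> [-9, -8, 0, 2, 25, 24, 13]
Pass 5: scan indices 5..6 for the minimum = 2 comparison(s); min is 13, place at index 4 -> [-9, -8, 0, 2, 13, 24, 25]
Pass 6: scan indices 6..6 for the minimum = 1 comparison(s); min is 24, place at index 5 -> [-9, -8, 0, 2, 13, 24, 25]
Selection sort always scans the whole unsorted suffix, so the count is (n-1) + (n-2) + ... + 1 = n(n-1)/2 = 7*6/2 = 21 regardless of the input order.
Total comparisons: 6 + 5 + 4 + 3 + 2 + 1 = 21


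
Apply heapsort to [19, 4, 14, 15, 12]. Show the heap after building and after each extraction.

Build heap: [19, 15, 14, 4, 12]
Extract 19: [15, 12, 14, 4, 19]
Extract 15: [14, 12, 4, 15, 19]
Extract 14: [12, 4, 14, 15, 19]
Extract 12: [4, 12, 14, 15, 19]


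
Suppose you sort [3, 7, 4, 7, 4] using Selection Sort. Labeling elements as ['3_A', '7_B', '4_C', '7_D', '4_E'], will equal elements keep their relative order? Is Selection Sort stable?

Trace Selection Sort on the labeled array (the key is the number; the letter only tracks identity):
  Pass 1: minimum 3_A is already at index 0; no swap -> [3_A, 7_B, 4_C, 7_D, 4_E]
  Pass 2: minimum of unsorted part is 4_C at index 2; swap it with 7_B at index 1 -> [3_A, 4_C, 7_B, 7_D, 4_E]
  Pass 3: minimum of unsorted part is 4_E at index 4; swap it with 7_B at index 2 -> [3_A, 4_C, 4_E, 7_D, 7_B]
  Pass 4: minimum 7_D is already at index 3; no swap -> [3_A, 4_C, 4_E, 7_D, 7_B]
Final order: [3_A, 4_C, 4_E, 7_D, 7_B]
Equal keys:
  value 4: originally 4_C, 4_E; after sorting 4_C, 4_E -> order preserved
  value 7: originally 7_B, 7_D; after sorting 7_D, 7_B -> order changed
Equal keys were reordered, so Selection Sort is not stable: the long-range swap that moves the minimum into place can carry an element past an equal key. (One such input is enough; an unstable sort may happen to preserve order on other inputs, but it gives no guarantee.)
Answer: Not stable


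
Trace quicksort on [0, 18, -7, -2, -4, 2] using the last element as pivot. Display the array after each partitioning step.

Partition 1: pivot=2 at index 4 -> [0, -7, -2, -4, 2, 18]
Partition 2: pivot=-4 at index 1 -> [-7, -4, -2, 0, 2, 18]
Partition 3: pivot=0 at index 3 -> [-7, -4, -2, 0, 2, 18]


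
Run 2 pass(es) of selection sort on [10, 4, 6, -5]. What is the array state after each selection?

Pass 1: Select minimum -5 at index 3, swap -> [-5, 4, 6, 10]
Pass 2: Select minimum 4 at index 1, swap -> [-5, 4, 6, 10]


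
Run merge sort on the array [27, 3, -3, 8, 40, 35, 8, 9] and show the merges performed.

Divide and conquer:
  Merge [27] + [3] -> [3, 27]
  Merge [-3] + [8] -> [-3, 8]
  Merge [3, 27] + [-3, 8] -> [-3, 3, 8, 27]
  Merge [40] + [35] -> [35, 40]
  Merge [8] + [9] -> [8, 9]
  Merge [35, 40] + [8, 9] -> [8, 9, 35, 40]
  Merge [-3, 3, 8, 27] + [8, 9, 35, 40] -> [-3, 3, 8, 8, 9, 27, 35, 40]


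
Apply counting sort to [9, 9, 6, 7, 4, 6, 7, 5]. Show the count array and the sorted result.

Count array: [0, 0, 0, 0, 1, 1, 2, 2, 0, 2]
(count[i] = number of elements equal to i)
Cumulative count: [0, 0, 0, 0, 1, 2, 4, 6, 6, 8]
Sorted: [4, 5, 6, 6, 7, 7, 9, 9]


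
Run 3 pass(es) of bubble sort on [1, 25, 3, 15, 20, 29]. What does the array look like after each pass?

After pass 1: [1, 3, 15, 20, 25, 29] (3 swaps)
After pass 2: [1, 3, 15, 20, 25, 29] (0 swaps)
After pass 3: [1, 3, 15, 20, 25, 29] (0 swaps)
Total swaps: 3


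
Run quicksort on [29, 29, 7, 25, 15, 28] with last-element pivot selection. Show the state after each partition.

Partition 1: pivot=28 at index 3 -> [7, 25, 15, 28, 29, 29]
Partition 2: pivot=15 at index 1 -> [7, 15, 25, 28, 29, 29]
Partition 3: pivot=29 at index 5 -> [7, 15, 25, 28, 29, 29]


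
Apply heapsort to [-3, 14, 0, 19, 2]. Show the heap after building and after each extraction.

Build heap: [19, 14, 0, -3, 2]
Extract 19: [14, 2, 0, -3, 19]
Extract 14: [2, -3, 0, 14, 19]
Extract 2: [0, -3, 2, 14, 19]
Extract 0: [-3, 0, 2, 14, 19]


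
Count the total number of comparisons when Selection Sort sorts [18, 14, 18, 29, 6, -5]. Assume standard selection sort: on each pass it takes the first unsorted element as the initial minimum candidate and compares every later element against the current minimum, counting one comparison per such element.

Pass 1: scan indices 1..5 for the minimum = 5 comparison(s); min is -5, place at index 0 -> [-5, 14, 18, 29, 6, 18]
Pass 2: scan indices 2..5 for the minimum = 4 comparison(s); min is 6, place at index 1 -> [-5, 6, 18, 29, 14, 18]
Pass 3: scan indices 3..5 for the minimum = 3 comparison(s); min is 14, place at index 2 -> [-5, 6, 14, 29, 18, 18]
Pass 4: scan indices 4..5 for the minimum = 2 comparison(s); min is 18, place at index 3 -> [-5, 6, 14, 18, 29, 18]
Pass 5: scan indices 5..5 for the minimum = 1 comparison(s); min is 18, place at index 4 -> [-5, 6, 14, 18, 18, 29]
Selection sort always scans the whole unsorted suffix, so the count is (n-1) + (n-2) + ... + 1 = n(n-1)/2 = 6*5/2 = 15 regardless of the input order.
Total comparisons: 5 + 4 + 3 + 2 + 1 = 15


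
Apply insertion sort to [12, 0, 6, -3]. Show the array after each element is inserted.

First element 12 is already 'sorted'
Insert 0: shifted 1 elements -> [0, 12, 6, -3]
Insert 6: shifted 1 elements -> [0, 6, 12, -3]
Insert -3: shifted 3 elements -> [-3, 0, 6, 12]


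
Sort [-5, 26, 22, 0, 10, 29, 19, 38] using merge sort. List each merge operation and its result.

Divide and conquer:
  Merge [-5] + [26] -> [-5, 26]
  Merge [22] + [0] -> [0, 22]
  Merge [-5, 26] + [0, 22] -> [-5, 0, 22, 26]
  Merge [10] + [29] -> [10, 29]
  Merge [19] + [38] -> [19, 38]
  Merge [10, 29] + [19, 38] -> [10, 19, 29, 38]
  Merge [-5, 0, 22, 26] + [10, 19, 29, 38] -> [-5, 0, 10, 19, 22, 26, 29, 38]


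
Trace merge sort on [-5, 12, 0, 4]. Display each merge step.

Divide and conquer:
  Merge [-5] + [12] -> [-5, 12]
  Merge [0] + [4] -> [0, 4]
  Merge [-5, 12] + [0, 4] -> [-5, 0, 4, 12]


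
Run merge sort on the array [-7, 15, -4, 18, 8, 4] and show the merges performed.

Divide and conquer:
  Merge [15] + [-4] -> [-4, 15]
  Merge [-7] + [-4, 15] -> [-7, -4, 15]
  Merge [8] + [4] -> [4, 8]
  Merge [18] + [4, 8] -> [4, 8, 18]
  Merge [-7, -4, 15] + [4, 8, 18] -> [-7, -4, 4, 8, 15, 18]


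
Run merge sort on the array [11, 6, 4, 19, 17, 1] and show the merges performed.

Divide and conquer:
  Merge [6] + [4] -> [4, 6]
  Merge [11] + [4, 6] -> [4, 6, 11]
  Merge [17] + [1] -> [1, 17]
  Merge [19] + [1, 17] -> [1, 17, 19]
  Merge [4, 6, 11] + [1, 17, 19] -> [1, 4, 6, 11, 17, 19]


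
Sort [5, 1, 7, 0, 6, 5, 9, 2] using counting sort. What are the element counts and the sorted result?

Count array: [1, 1, 1, 0, 0, 2, 1, 1, 0, 1]
(count[i] = number of elements equal to i)
Cumulative count: [1, 2, 3, 3, 3, 5, 6, 7, 7, 8]
Sorted: [0, 1, 2, 5, 5, 6, 7, 9]


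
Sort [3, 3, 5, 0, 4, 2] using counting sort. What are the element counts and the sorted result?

Count array: [1, 0, 1, 2, 1, 1]
(count[i] = number of elements equal to i)
Cumulative count: [1, 1, 2, 4, 5, 6]
Sorted: [0, 2, 3, 3, 4, 5]


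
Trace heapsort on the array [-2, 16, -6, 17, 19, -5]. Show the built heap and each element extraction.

Build heap: [19, 17, -5, -2, 16, -6]
Extract 19: [17, 16, -5, -2, -6, 19]
Extract 17: [16, -2, -5, -6, 17, 19]
Extract 16: [-2, -6, -5, 16, 17, 19]
Extract -2: [-5, -6, -2, 16, 17, 19]
Extract -5: [-6, -5, -2, 16, 17, 19]


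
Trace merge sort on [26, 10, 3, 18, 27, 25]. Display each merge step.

Divide and conquer:
  Merge [10] + [3] -> [3, 10]
  Merge [26] + [3, 10] -> [3, 10, 26]
  Merge [27] + [25] -> [25, 27]
  Merge [18] + [25, 27] -> [18, 25, 27]
  Merge [3, 10, 26] + [18, 25, 27] -> [3, 10, 18, 25, 26, 27]


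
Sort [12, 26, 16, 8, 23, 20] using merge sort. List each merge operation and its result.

Divide and conquer:
  Merge [26] + [16] -> [16, 26]
  Merge [12] + [16, 26] -> [12, 16, 26]
  Merge [23] + [20] -> [20, 23]
  Merge [8] + [20, 23] -> [8, 20, 23]
  Merge [12, 16, 26] + [8, 20, 23] -> [8, 12, 16, 20, 23, 26]


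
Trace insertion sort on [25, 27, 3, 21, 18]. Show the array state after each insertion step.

First element 25 is already 'sorted'
Insert 27: shifted 0 elements -> [25, 27, 3, 21, 18]
Insert 3: shifted 2 elements -> [3, 25, 27, 21, 18]
Insert 21: shifted 2 elements -> [3, 21, 25, 27, 18]
Insert 18: shifted 3 elements -> [3, 18, 21, 25, 27]


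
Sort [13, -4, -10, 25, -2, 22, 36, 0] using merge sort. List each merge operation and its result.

Divide and conquer:
  Merge [13] + [-4] -> [-4, 13]
  Merge [-10] + [25] -> [-10, 25]
  Merge [-4, 13] + [-10, 25] -> [-10, -4, 13, 25]
  Merge [-2] + [22] -> [-2, 22]
  Merge [36] + [0] -> [0, 36]
  Merge [-2, 22] + [0, 36] -> [-2, 0, 22, 36]
  Merge [-10, -4, 13, 25] + [-2, 0, 22, 36] -> [-10, -4, -2, 0, 13, 22, 25, 36]


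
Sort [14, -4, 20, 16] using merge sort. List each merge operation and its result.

Divide and conquer:
  Merge [14] + [-4] -> [-4, 14]
  Merge [20] + [16] -> [16, 20]
  Merge [-4, 14] + [16, 20] -> [-4, 14, 16, 20]


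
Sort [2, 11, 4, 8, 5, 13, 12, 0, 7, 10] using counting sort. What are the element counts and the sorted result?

Count array: [1, 0, 1, 0, 1, 1, 0, 1, 1, 0, 1, 1, 1, 1]
(count[i] = number of elements equal to i)
Cumulative count: [1, 1, 2, 2, 3, 4, 4, 5, 6, 6, 7, 8, 9, 10]
Sorted: [0, 2, 4, 5, 7, 8, 10, 11, 12, 13]


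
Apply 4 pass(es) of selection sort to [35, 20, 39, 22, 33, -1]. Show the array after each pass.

Pass 1: Select minimum -1 at index 5, swap -> [-1, 20, 39, 22, 33, 35]
Pass 2: Select minimum 20 at index 1, swap -> [-1, 20, 39, 22, 33, 35]
Pass 3: Select minimum 22 at index 3, swap -> [-1, 20, 22, 39, 33, 35]
Pass 4: Select minimum 33 at index 4, swap -> [-1, 20, 22, 33, 39, 35]


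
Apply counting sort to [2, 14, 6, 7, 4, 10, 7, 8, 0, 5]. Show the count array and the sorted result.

Count array: [1, 0, 1, 0, 1, 1, 1, 2, 1, 0, 1, 0, 0, 0, 1]
(count[i] = number of elements equal to i)
Cumulative count: [1, 1, 2, 2, 3, 4, 5, 7, 8, 8, 9, 9, 9, 9, 10]
Sorted: [0, 2, 4, 5, 6, 7, 7, 8, 10, 14]


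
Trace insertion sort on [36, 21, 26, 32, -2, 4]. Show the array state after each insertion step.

First element 36 is already 'sorted'
Insert 21: shifted 1 elements -> [21, 36, 26, 32, -2, 4]
Insert 26: shifted 1 elements -> [21, 26, 36, 32, -2, 4]
Insert 32: shifted 1 elements -> [21, 26, 32, 36, -2, 4]
Insert -2: shifted 4 elements -> [-2, 21, 26, 32, 36, 4]
Insert 4: shifted 4 elements -> [-2, 4, 21, 26, 32, 36]


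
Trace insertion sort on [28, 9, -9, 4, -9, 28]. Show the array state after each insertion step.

First element 28 is already 'sorted'
Insert 9: shifted 1 elements -> [9, 28, -9, 4, -9, 28]
Insert -9: shifted 2 elements -> [-9, 9, 28, 4, -9, 28]
Insert 4: shifted 2 elements -> [-9, 4, 9, 28, -9, 28]
Insert -9: shifted 3 elements -> [-9, -9, 4, 9, 28, 28]
Insert 28: shifted 0 elements -> [-9, -9, 4, 9, 28, 28]


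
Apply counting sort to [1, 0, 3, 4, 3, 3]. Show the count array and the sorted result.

Count array: [1, 1, 0, 3, 1]
(count[i] = number of elements equal to i)
Cumulative count: [1, 2, 2, 5, 6]
Sorted: [0, 1, 3, 3, 3, 4]


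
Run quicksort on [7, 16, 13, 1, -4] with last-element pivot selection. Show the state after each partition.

Partition 1: pivot=-4 at index 0 -> [-4, 16, 13, 1, 7]
Partition 2: pivot=7 at index 2 -> [-4, 1, 7, 16, 13]
Partition 3: pivot=13 at index 3 -> [-4, 1, 7, 13, 16]


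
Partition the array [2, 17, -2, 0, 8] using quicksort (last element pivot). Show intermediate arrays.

Partition 1: pivot=8 at index 3 -> [2, -2, 0, 8, 17]
Partition 2: pivot=0 at index 1 -> [-2, 0, 2, 8, 17]


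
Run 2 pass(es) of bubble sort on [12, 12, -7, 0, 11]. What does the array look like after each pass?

After pass 1: [12, -7, 0, 11, 12] (3 swaps)
After pass 2: [-7, 0, 11, 12, 12] (3 swaps)
Total swaps: 6


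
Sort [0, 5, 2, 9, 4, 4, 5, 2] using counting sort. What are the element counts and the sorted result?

Count array: [1, 0, 2, 0, 2, 2, 0, 0, 0, 1]
(count[i] = number of elements equal to i)
Cumulative count: [1, 1, 3, 3, 5, 7, 7, 7, 7, 8]
Sorted: [0, 2, 2, 4, 4, 5, 5, 9]


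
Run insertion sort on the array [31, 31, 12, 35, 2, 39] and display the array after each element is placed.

First element 31 is already 'sorted'
Insert 31: shifted 0 elements -> [31, 31, 12, 35, 2, 39]
Insert 12: shifted 2 elements -> [12, 31, 31, 35, 2, 39]
Insert 35: shifted 0 elements -> [12, 31, 31, 35, 2, 39]
Insert 2: shifted 4 elements -> [2, 12, 31, 31, 35, 39]
Insert 39: shifted 0 elements -> [2, 12, 31, 31, 35, 39]


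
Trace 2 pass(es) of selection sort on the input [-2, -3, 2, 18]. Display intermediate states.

Pass 1: Select minimum -3 at index 1, swap -> [-3, -2, 2, 18]
Pass 2: Select minimum -2 at index 1, swap -> [-3, -2, 2, 18]


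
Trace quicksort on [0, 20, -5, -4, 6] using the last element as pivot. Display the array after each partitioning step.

Partition 1: pivot=6 at index 3 -> [0, -5, -4, 6, 20]
Partition 2: pivot=-4 at index 1 -> [-5, -4, 0, 6, 20]


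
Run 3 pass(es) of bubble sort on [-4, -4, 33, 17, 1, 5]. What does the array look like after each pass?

After pass 1: [-4, -4, 17, 1, 5, 33] (3 swaps)
After pass 2: [-4, -4, 1, 5, 17, 33] (2 swaps)
After pass 3: [-4, -4, 1, 5, 17, 33] (0 swaps)
Total swaps: 5


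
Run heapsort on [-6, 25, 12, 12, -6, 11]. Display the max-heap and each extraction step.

Build heap: [25, 12, 12, -6, -6, 11]
Extract 25: [12, 11, 12, -6, -6, 25]
Extract 12: [12, 11, -6, -6, 12, 25]
Extract 12: [11, -6, -6, 12, 12, 25]
Extract 11: [-6, -6, 11, 12, 12, 25]
Extract -6: [-6, -6, 11, 12, 12, 25]


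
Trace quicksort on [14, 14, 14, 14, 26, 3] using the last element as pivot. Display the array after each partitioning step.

Partition 1: pivot=3 at index 0 -> [3, 14, 14, 14, 26, 14]
Partition 2: pivot=14 at index 4 -> [3, 14, 14, 14, 14, 26]
Partition 3: pivot=14 at index 3 -> [3, 14, 14, 14, 14, 26]
Partition 4: pivot=14 at index 2 -> [3, 14, 14, 14, 14, 26]


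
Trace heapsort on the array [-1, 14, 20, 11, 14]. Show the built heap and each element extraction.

Build heap: [20, 14, -1, 11, 14]
Extract 20: [14, 14, -1, 11, 20]
Extract 14: [14, 11, -1, 14, 20]
Extract 14: [11, -1, 14, 14, 20]
Extract 11: [-1, 11, 14, 14, 20]


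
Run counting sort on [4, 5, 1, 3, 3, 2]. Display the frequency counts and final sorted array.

Count array: [0, 1, 1, 2, 1, 1]
(count[i] = number of elements equal to i)
Cumulative count: [0, 1, 2, 4, 5, 6]
Sorted: [1, 2, 3, 3, 4, 5]


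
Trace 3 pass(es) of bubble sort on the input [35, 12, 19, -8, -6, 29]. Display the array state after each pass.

After pass 1: [12, 19, -8, -6, 29, 35] (5 swaps)
After pass 2: [12, -8, -6, 19, 29, 35] (2 swaps)
After pass 3: [-8, -6, 12, 19, 29, 35] (2 swaps)
Total swaps: 9


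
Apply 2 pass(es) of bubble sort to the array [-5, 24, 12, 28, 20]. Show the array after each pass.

After pass 1: [-5, 12, 24, 20, 28] (2 swaps)
After pass 2: [-5, 12, 20, 24, 28] (1 swaps)
Total swaps: 3


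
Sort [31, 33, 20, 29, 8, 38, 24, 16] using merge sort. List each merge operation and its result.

Divide and conquer:
  Merge [31] + [33] -> [31, 33]
  Merge [20] + [29] -> [20, 29]
  Merge [31, 33] + [20, 29] -> [20, 29, 31, 33]
  Merge [8] + [38] -> [8, 38]
  Merge [24] + [16] -> [16, 24]
  Merge [8, 38] + [16, 24] -> [8, 16, 24, 38]
  Merge [20, 29, 31, 33] + [8, 16, 24, 38] -> [8, 16, 20, 24, 29, 31, 33, 38]


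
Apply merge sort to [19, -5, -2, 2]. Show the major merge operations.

Divide and conquer:
  Merge [19] + [-5] -> [-5, 19]
  Merge [-2] + [2] -> [-2, 2]
  Merge [-5, 19] + [-2, 2] -> [-5, -2, 2, 19]


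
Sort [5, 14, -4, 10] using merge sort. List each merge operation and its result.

Divide and conquer:
  Merge [5] + [14] -> [5, 14]
  Merge [-4] + [10] -> [-4, 10]
  Merge [5, 14] + [-4, 10] -> [-4, 5, 10, 14]


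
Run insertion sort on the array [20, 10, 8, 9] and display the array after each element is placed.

First element 20 is already 'sorted'
Insert 10: shifted 1 elements -> [10, 20, 8, 9]
Insert 8: shifted 2 elements -> [8, 10, 20, 9]
Insert 9: shifted 2 elements -> [8, 9, 10, 20]


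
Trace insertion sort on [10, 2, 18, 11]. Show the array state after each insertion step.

First element 10 is already 'sorted'
Insert 2: shifted 1 elements -> [2, 10, 18, 11]
Insert 18: shifted 0 elements -> [2, 10, 18, 11]
Insert 11: shifted 1 elements -> [2, 10, 11, 18]


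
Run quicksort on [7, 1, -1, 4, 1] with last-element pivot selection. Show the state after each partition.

Partition 1: pivot=1 at index 2 -> [1, -1, 1, 4, 7]
Partition 2: pivot=-1 at index 0 -> [-1, 1, 1, 4, 7]
Partition 3: pivot=7 at index 4 -> [-1, 1, 1, 4, 7]


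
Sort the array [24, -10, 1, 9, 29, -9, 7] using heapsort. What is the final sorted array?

Build heap: [29, 24, 7, 9, -10, -9, 1]
Extract 29: [24, 9, 7, 1, -10, -9, 29]
Extract 24: [9, 1, 7, -9, -10, 24, 29]
Extract 9: [7, 1, -10, -9, 9, 24, 29]
Extract 7: [1, -9, -10, 7, 9, 24, 29]
Extract 1: [-9, -10, 1, 7, 9, 24, 29]
Extract -9: [-10, -9, 1, 7, 9, 24, 29]


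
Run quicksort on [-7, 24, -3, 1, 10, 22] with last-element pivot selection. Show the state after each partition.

Partition 1: pivot=22 at index 4 -> [-7, -3, 1, 10, 22, 24]
Partition 2: pivot=10 at index 3 -> [-7, -3, 1, 10, 22, 24]
Partition 3: pivot=1 at index 2 -> [-7, -3, 1, 10, 22, 24]
Partition 4: pivot=-3 at index 1 -> [-7, -3, 1, 10, 22, 24]


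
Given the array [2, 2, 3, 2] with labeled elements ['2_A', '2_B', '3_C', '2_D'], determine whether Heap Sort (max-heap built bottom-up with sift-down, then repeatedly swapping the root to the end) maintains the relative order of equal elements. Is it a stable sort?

Trace Heap Sort on the labeled array (the key is the number; the letter only tracks identity):
  Build max-heap: [3_C, 2_B, 2_A, 2_D]
  Swap root 3_C to index 3, re-heapify first 3 -> [2_D, 2_B, 2_A, 3_C]
  Swap root 2_D to index 2, re-heapify first 2 -> [2_A, 2_B, 2_D, 3_C]
  Swap root 2_A to index 1, re-heapify first 1 -> [2_B, 2_A, 2_D, 3_C]
Final order: [2_B, 2_A, 2_D, 3_C]
Equal keys:
  value 2: originally 2_A, 2_B, 2_D; after sorting 2_B, 2_A, 2_D -> order changed
Equal keys were reordered, so Heap Sort is not stable: heap construction and root-to-end swaps move elements without regard to the original order of equal keys. (One such input is enough; an unstable sort may happen to preserve order on other inputs, but it gives no guarantee.)
Answer: Not stable


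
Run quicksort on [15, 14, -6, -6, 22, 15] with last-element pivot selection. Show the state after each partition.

Partition 1: pivot=15 at index 4 -> [15, 14, -6, -6, 15, 22]
Partition 2: pivot=-6 at index 1 -> [-6, -6, 15, 14, 15, 22]
Partition 3: pivot=14 at index 2 -> [-6, -6, 14, 15, 15, 22]


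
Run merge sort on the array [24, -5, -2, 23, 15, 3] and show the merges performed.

Divide and conquer:
  Merge [-5] + [-2] -> [-5, -2]
  Merge [24] + [-5, -2] -> [-5, -2, 24]
  Merge [15] + [3] -> [3, 15]
  Merge [23] + [3, 15] -> [3, 15, 23]
  Merge [-5, -2, 24] + [3, 15, 23] -> [-5, -2, 3, 15, 23, 24]


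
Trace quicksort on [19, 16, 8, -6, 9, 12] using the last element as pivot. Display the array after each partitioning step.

Partition 1: pivot=12 at index 3 -> [8, -6, 9, 12, 19, 16]
Partition 2: pivot=9 at index 2 -> [8, -6, 9, 12, 19, 16]
Partition 3: pivot=-6 at index 0 -> [-6, 8, 9, 12, 19, 16]
Partition 4: pivot=16 at index 4 -> [-6, 8, 9, 12, 16, 19]


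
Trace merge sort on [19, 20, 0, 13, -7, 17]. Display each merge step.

Divide and conquer:
  Merge [20] + [0] -> [0, 20]
  Merge [19] + [0, 20] -> [0, 19, 20]
  Merge [-7] + [17] -> [-7, 17]
  Merge [13] + [-7, 17] -> [-7, 13, 17]
  Merge [0, 19, 20] + [-7, 13, 17] -> [-7, 0, 13, 17, 19, 20]
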